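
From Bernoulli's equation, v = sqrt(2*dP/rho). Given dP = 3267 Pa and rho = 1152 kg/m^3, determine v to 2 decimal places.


v = sqrt(2*dP/rho)
v = sqrt(2*3267/1152)
v = sqrt(5.671875)
v = 2.38 m/s


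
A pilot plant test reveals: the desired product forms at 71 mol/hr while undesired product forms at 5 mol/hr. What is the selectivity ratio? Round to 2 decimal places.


S = desired product rate / undesired product rate
S = 71 / 5
S = 14.20


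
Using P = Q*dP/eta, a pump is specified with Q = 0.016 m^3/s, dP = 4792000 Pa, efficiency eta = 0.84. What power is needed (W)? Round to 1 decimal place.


P = Q * dP / eta
P = 0.016 * 4792000 / 0.84
P = 76672.0 / 0.84
P = 91276.2 W


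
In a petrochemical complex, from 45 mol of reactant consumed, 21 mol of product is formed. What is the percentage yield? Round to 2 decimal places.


Yield = (moles product / moles consumed) * 100%
Yield = (21 / 45) * 100
Yield = 0.4667 * 100
Yield = 46.67%


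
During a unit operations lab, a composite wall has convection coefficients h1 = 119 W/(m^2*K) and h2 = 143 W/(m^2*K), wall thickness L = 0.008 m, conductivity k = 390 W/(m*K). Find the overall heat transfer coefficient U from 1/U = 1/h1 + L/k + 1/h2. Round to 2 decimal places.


1/U = 1/h1 + L/k + 1/h2
1/U = 1/119 + 0.008/390 + 1/143
1/U = 0.0084033613 + 2.05128e-05 + 0.006993007
1/U = 0.0154168811
U = 64.86 W/(m^2*K)


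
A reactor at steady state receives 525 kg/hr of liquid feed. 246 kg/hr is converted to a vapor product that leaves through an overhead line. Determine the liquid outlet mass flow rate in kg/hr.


Steady-state mass balance on the main outlet: F_out = F_in - F_removed
F_out = 525 - 246
F_out = 279 kg/hr


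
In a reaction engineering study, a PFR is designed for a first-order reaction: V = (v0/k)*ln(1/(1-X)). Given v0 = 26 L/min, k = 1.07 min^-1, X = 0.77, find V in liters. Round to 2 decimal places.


V = (v0/k) * ln(1/(1-X))
V = (26/1.07) * ln(1/(1-0.77))
V = 24.299065 * ln(4.347826)
V = 24.299065 * 1.469676
V = 35.71 L


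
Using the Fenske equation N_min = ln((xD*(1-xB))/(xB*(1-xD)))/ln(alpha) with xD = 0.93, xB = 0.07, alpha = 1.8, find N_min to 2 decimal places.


N_min = ln((xD*(1-xB))/(xB*(1-xD))) / ln(alpha)
Numerator inside ln: 0.8649 / 0.0049 = 176.510204
ln(176.510204) = 5.173379
ln(alpha) = ln(1.8) = 0.587787
N_min = 5.173379 / 0.587787 = 8.80


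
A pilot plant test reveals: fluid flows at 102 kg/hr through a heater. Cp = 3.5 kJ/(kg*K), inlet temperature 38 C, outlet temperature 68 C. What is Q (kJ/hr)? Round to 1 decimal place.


Q = m_dot * Cp * (T2 - T1)
Q = 102 * 3.5 * (68 - 38)
Q = 102 * 3.5 * 30
Q = 10710.0 kJ/hr


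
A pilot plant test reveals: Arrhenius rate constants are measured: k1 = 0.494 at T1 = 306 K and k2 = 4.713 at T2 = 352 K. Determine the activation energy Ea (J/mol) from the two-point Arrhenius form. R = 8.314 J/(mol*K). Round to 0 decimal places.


Ea = R * ln(k2/k1) / (1/T1 - 1/T2)
ln(k2/k1) = ln(4.713/0.494) = 2.2555444
1/T1 - 1/T2 = 1/306 - 1/352 = 0.000427064765
Ea = 8.314 * 2.2555444 / 0.000427064765
Ea = 43910 J/mol


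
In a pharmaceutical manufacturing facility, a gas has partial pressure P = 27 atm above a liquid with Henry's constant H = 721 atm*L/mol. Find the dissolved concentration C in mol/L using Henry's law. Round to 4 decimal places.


C = P / H
C = 27 / 721
C = 0.0374 mol/L


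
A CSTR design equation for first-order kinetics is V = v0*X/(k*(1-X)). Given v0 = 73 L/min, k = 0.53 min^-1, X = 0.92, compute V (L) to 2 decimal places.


V = v0 * X / (k * (1 - X))
V = 73 * 0.92 / (0.53 * (1 - 0.92))
V = 67.16 / (0.53 * 0.08)
V = 67.16 / 0.0424
V = 1583.96 L


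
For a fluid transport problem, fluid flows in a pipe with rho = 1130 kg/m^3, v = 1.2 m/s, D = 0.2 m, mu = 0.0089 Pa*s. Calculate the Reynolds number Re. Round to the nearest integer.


Re = rho * v * D / mu
Re = 1130 * 1.2 * 0.2 / 0.0089
Re = 271.2 / 0.0089
Re = 30472


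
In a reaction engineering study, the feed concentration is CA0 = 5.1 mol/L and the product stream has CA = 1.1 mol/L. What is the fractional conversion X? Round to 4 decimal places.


X = (CA0 - CA) / CA0
X = (5.1 - 1.1) / 5.1
X = 4.0 / 5.1
X = 0.7843


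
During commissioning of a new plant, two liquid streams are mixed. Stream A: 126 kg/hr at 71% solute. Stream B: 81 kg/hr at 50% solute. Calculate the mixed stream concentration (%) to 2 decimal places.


Mass balance on solute: F1*x1 + F2*x2 = F3*x3
F3 = F1 + F2 = 126 + 81 = 207 kg/hr
x3 = (F1*x1 + F2*x2)/F3
x3 = (126*0.71 + 81*0.5) / 207
x3 = 62.78%


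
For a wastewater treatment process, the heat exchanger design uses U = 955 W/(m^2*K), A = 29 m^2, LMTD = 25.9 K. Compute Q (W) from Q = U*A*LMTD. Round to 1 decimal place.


Q = U * A * LMTD
Q = 955 * 29 * 25.9
Q = 717300.5 W


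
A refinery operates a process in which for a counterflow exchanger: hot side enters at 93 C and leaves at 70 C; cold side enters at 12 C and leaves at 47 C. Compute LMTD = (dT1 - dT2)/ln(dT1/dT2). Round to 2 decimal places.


dT1 = Th_in - Tc_out = 93 - 47 = 46
dT2 = Th_out - Tc_in = 70 - 12 = 58
LMTD = (dT1 - dT2) / ln(dT1/dT2)
LMTD = (46 - 58) / ln(46/58)
LMTD = 51.77 K


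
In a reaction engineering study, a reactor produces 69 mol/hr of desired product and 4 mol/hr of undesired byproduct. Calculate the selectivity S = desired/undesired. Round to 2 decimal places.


S = desired product rate / undesired product rate
S = 69 / 4
S = 17.25


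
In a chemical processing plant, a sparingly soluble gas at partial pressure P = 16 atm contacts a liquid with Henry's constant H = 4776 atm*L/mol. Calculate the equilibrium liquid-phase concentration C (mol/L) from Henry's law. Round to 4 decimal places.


C = P / H
C = 16 / 4776
C = 0.0034 mol/L


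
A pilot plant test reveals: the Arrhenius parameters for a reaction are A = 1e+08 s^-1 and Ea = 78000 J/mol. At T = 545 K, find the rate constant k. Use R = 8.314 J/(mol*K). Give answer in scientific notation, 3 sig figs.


k = A * exp(-Ea/(R*T))
k = 1e+08 * exp(-78000 / (8.314 * 545))
k = 1e+08 * exp(-17.214249)
k = 3.34e+00


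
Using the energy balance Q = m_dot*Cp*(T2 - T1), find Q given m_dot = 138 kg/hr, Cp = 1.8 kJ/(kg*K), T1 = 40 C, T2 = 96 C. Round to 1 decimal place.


Q = m_dot * Cp * (T2 - T1)
Q = 138 * 1.8 * (96 - 40)
Q = 138 * 1.8 * 56
Q = 13910.4 kJ/hr


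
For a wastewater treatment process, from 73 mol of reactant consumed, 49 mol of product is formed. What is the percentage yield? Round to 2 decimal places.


Yield = (moles product / moles consumed) * 100%
Yield = (49 / 73) * 100
Yield = 0.6712 * 100
Yield = 67.12%


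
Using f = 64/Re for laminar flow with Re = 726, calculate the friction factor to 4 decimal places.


f = 64 / Re
f = 64 / 726
f = 0.0882


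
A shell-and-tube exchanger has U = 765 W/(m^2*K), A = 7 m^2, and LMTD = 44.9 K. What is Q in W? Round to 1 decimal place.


Q = U * A * LMTD
Q = 765 * 7 * 44.9
Q = 240439.5 W


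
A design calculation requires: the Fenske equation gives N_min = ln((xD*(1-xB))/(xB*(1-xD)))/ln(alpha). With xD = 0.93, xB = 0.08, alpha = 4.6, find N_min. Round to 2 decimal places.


N_min = ln((xD*(1-xB))/(xB*(1-xD))) / ln(alpha)
Numerator inside ln: 0.8556 / 0.0056 = 152.785714
ln(152.785714) = 5.029036
ln(alpha) = ln(4.6) = 1.526056
N_min = 5.029036 / 1.526056 = 3.30


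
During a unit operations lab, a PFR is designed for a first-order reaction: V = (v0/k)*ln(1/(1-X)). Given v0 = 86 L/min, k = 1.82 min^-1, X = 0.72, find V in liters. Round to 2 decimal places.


V = (v0/k) * ln(1/(1-X))
V = (86/1.82) * ln(1/(1-0.72))
V = 47.252747 * ln(3.571429)
V = 47.252747 * 1.272966
V = 60.15 L


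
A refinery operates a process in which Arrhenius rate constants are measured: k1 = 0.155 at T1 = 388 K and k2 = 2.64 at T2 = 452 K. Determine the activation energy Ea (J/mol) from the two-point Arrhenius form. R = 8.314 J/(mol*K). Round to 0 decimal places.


Ea = R * ln(k2/k1) / (1/T1 - 1/T2)
ln(k2/k1) = ln(2.64/0.155) = 2.8351091
1/T1 - 1/T2 = 1/388 - 1/452 = 0.000364930207
Ea = 8.314 * 2.8351091 / 0.000364930207
Ea = 64591 J/mol


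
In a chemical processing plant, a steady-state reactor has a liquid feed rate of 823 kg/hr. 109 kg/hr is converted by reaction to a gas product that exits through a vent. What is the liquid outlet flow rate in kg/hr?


Steady-state mass balance on the main outlet: F_out = F_in - F_removed
F_out = 823 - 109
F_out = 714 kg/hr


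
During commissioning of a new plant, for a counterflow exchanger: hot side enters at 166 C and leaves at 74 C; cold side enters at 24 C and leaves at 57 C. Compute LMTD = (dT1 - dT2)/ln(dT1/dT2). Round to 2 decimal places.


dT1 = Th_in - Tc_out = 166 - 57 = 109
dT2 = Th_out - Tc_in = 74 - 24 = 50
LMTD = (dT1 - dT2) / ln(dT1/dT2)
LMTD = (109 - 50) / ln(109/50)
LMTD = 75.71 K


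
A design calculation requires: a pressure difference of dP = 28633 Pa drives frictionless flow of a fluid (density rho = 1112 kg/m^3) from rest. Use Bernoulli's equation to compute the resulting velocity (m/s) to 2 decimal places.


v = sqrt(2*dP/rho)
v = sqrt(2*28633/1112)
v = sqrt(51.498201)
v = 7.18 m/s


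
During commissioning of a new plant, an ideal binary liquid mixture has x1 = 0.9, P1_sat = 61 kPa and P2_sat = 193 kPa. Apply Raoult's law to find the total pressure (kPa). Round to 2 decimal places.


P = x1*P1_sat + x2*P2_sat
x2 = 1 - x1 = 1 - 0.9 = 0.1
P = 0.9*61 + 0.1*193
P = 54.9 + 19.3
P = 74.20 kPa


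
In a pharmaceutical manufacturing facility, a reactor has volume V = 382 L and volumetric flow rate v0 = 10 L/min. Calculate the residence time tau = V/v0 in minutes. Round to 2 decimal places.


tau = V / v0
tau = 382 / 10
tau = 38.20 min


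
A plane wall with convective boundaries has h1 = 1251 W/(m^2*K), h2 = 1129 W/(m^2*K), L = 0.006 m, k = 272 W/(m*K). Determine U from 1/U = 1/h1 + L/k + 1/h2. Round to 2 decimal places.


1/U = 1/h1 + L/k + 1/h2
1/U = 1/1251 + 0.006/272 + 1/1129
1/U = 0.0007993605 + 2.20588e-05 + 0.0008857396
1/U = 0.0017071589
U = 585.77 W/(m^2*K)


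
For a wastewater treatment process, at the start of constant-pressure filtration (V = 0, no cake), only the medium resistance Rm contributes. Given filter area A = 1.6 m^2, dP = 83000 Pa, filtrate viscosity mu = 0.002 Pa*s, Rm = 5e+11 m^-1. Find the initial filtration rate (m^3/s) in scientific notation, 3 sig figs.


rate = A * dP / (mu * Rm)
rate = 1.6 * 83000 / (0.002 * 5e+11)
rate = 132800.0 / 1.000e+09
rate = 1.33e-04 m^3/s


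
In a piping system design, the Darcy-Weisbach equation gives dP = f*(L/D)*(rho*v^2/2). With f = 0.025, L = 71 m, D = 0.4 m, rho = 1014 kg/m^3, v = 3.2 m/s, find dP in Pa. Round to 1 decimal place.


dP = f * (L/D) * (rho*v^2/2)
dP = 0.025 * (71/0.4) * (1014*3.2^2/2)
L/D = 177.5
rho*v^2/2 = 1014*10.24/2 = 5191.68
dP = 0.025 * 177.5 * 5191.68
dP = 23038.1 Pa


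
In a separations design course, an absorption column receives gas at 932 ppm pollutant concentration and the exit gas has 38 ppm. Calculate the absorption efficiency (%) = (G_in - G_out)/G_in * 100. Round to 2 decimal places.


Efficiency = (G_in - G_out) / G_in * 100%
Efficiency = (932 - 38) / 932 * 100
Efficiency = 894 / 932 * 100
Efficiency = 95.92%


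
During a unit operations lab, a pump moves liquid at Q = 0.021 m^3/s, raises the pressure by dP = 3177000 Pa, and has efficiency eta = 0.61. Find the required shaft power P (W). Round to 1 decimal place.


P = Q * dP / eta
P = 0.021 * 3177000 / 0.61
P = 66717.0 / 0.61
P = 109372.1 W


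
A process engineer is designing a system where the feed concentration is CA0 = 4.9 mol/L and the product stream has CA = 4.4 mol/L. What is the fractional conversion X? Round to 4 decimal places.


X = (CA0 - CA) / CA0
X = (4.9 - 4.4) / 4.9
X = 0.5 / 4.9
X = 0.1020


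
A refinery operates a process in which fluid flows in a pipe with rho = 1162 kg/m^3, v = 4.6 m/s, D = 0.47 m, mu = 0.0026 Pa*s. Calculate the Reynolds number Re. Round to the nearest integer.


Re = rho * v * D / mu
Re = 1162 * 4.6 * 0.47 / 0.0026
Re = 2512.244 / 0.0026
Re = 966248


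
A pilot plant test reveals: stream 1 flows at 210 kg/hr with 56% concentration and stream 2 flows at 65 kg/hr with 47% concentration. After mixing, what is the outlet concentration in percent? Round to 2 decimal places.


Mass balance on solute: F1*x1 + F2*x2 = F3*x3
F3 = F1 + F2 = 210 + 65 = 275 kg/hr
x3 = (F1*x1 + F2*x2)/F3
x3 = (210*0.56 + 65*0.47) / 275
x3 = 53.87%


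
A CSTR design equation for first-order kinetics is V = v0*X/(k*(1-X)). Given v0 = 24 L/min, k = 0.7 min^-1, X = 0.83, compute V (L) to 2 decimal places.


V = v0 * X / (k * (1 - X))
V = 24 * 0.83 / (0.7 * (1 - 0.83))
V = 19.92 / (0.7 * 0.17)
V = 19.92 / 0.119
V = 167.39 L


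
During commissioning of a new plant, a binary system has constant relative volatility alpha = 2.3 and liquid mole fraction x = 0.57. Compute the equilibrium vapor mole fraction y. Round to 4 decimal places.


y = alpha*x / (1 + (alpha-1)*x)
y = 2.3*0.57 / (1 + (2.3-1)*0.57)
y = 1.311 / (1 + 0.741)
y = 1.311 / 1.741
y = 0.7530


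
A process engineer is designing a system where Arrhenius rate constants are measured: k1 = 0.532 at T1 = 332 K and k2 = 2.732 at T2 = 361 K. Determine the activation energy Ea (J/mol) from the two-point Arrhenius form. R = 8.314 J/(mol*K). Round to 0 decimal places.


Ea = R * ln(k2/k1) / (1/T1 - 1/T2)
ln(k2/k1) = ln(2.732/0.532) = 1.6361457
1/T1 - 1/T2 = 1/332 - 1/361 = 0.00024196509
Ea = 8.314 * 1.6361457 / 0.00024196509
Ea = 56219 J/mol


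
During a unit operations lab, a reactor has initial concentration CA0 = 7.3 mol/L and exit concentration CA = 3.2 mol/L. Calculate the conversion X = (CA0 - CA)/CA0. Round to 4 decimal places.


X = (CA0 - CA) / CA0
X = (7.3 - 3.2) / 7.3
X = 4.1 / 7.3
X = 0.5616


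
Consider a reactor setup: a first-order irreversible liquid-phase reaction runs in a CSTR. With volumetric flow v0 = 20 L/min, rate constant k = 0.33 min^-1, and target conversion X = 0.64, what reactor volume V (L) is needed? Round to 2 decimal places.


V = v0 * X / (k * (1 - X))
V = 20 * 0.64 / (0.33 * (1 - 0.64))
V = 12.8 / (0.33 * 0.36)
V = 12.8 / 0.1188
V = 107.74 L


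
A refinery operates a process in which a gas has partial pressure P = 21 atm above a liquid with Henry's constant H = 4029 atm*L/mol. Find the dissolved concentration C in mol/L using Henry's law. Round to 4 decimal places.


C = P / H
C = 21 / 4029
C = 0.0052 mol/L


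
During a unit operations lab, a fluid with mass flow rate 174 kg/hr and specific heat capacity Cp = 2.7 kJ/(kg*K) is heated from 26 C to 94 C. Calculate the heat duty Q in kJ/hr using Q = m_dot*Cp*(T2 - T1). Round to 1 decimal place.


Q = m_dot * Cp * (T2 - T1)
Q = 174 * 2.7 * (94 - 26)
Q = 174 * 2.7 * 68
Q = 31946.4 kJ/hr


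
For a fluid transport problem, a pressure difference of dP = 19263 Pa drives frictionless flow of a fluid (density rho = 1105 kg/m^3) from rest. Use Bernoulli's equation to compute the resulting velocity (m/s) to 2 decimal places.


v = sqrt(2*dP/rho)
v = sqrt(2*19263/1105)
v = sqrt(34.865158)
v = 5.90 m/s


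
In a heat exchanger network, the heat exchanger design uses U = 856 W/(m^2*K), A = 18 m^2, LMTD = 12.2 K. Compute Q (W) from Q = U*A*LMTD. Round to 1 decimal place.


Q = U * A * LMTD
Q = 856 * 18 * 12.2
Q = 187977.6 W


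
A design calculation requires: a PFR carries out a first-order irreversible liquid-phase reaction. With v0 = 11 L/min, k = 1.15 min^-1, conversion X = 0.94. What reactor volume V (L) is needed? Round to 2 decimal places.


V = (v0/k) * ln(1/(1-X))
V = (11/1.15) * ln(1/(1-0.94))
V = 9.565217 * ln(16.666667)
V = 9.565217 * 2.813411
V = 26.91 L


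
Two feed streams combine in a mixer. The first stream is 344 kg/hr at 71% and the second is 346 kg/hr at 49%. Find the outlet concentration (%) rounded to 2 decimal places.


Mass balance on solute: F1*x1 + F2*x2 = F3*x3
F3 = F1 + F2 = 344 + 346 = 690 kg/hr
x3 = (F1*x1 + F2*x2)/F3
x3 = (344*0.71 + 346*0.49) / 690
x3 = 59.97%


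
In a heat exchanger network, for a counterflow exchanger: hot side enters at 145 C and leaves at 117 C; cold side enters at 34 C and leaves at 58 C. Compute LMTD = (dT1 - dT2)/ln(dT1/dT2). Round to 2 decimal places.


dT1 = Th_in - Tc_out = 145 - 58 = 87
dT2 = Th_out - Tc_in = 117 - 34 = 83
LMTD = (dT1 - dT2) / ln(dT1/dT2)
LMTD = (87 - 83) / ln(87/83)
LMTD = 84.98 K


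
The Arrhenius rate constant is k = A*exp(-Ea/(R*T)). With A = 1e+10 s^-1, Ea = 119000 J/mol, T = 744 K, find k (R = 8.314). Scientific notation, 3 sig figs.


k = A * exp(-Ea/(R*T))
k = 1e+10 * exp(-119000 / (8.314 * 744))
k = 1e+10 * exp(-19.238181)
k = 4.42e+01


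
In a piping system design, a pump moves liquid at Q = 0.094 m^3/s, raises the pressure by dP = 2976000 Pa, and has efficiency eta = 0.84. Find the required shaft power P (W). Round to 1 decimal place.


P = Q * dP / eta
P = 0.094 * 2976000 / 0.84
P = 279744.0 / 0.84
P = 333028.6 W


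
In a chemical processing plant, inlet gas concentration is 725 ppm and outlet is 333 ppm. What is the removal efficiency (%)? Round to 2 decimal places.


Efficiency = (G_in - G_out) / G_in * 100%
Efficiency = (725 - 333) / 725 * 100
Efficiency = 392 / 725 * 100
Efficiency = 54.07%


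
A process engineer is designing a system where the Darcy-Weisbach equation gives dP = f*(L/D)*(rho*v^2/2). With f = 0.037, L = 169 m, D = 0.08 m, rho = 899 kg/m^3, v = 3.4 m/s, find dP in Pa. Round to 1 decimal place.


dP = f * (L/D) * (rho*v^2/2)
dP = 0.037 * (169/0.08) * (899*3.4^2/2)
L/D = 2112.5
rho*v^2/2 = 899*11.56/2 = 5196.22
dP = 0.037 * 2112.5 * 5196.22
dP = 406149.5 Pa


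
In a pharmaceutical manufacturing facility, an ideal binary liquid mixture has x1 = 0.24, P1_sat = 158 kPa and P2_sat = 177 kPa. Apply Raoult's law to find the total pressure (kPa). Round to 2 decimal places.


P = x1*P1_sat + x2*P2_sat
x2 = 1 - x1 = 1 - 0.24 = 0.76
P = 0.24*158 + 0.76*177
P = 37.92 + 134.52
P = 172.44 kPa


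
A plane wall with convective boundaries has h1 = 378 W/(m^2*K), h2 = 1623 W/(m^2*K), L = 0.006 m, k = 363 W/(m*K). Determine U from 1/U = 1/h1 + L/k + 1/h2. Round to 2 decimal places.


1/U = 1/h1 + L/k + 1/h2
1/U = 1/378 + 0.006/363 + 1/1623
1/U = 0.0026455026 + 1.65289e-05 + 0.0006161429
1/U = 0.0032781744
U = 305.05 W/(m^2*K)


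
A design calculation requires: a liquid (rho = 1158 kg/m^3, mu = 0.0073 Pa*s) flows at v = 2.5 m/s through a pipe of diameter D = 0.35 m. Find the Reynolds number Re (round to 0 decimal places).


Re = rho * v * D / mu
Re = 1158 * 2.5 * 0.35 / 0.0073
Re = 1013.25 / 0.0073
Re = 138801


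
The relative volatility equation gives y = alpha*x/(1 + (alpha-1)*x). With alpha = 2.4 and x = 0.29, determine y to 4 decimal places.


y = alpha*x / (1 + (alpha-1)*x)
y = 2.4*0.29 / (1 + (2.4-1)*0.29)
y = 0.696 / (1 + 0.406)
y = 0.696 / 1.406
y = 0.4950


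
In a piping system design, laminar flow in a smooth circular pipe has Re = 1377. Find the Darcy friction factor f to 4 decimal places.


f = 64 / Re
f = 64 / 1377
f = 0.0465


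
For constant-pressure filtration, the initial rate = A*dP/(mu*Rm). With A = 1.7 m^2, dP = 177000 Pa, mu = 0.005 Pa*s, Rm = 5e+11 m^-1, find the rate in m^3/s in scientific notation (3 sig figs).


rate = A * dP / (mu * Rm)
rate = 1.7 * 177000 / (0.005 * 5e+11)
rate = 300900.0 / 2.500e+09
rate = 1.20e-04 m^3/s


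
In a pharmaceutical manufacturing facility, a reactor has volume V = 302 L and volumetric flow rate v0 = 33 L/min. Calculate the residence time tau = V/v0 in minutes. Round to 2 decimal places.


tau = V / v0
tau = 302 / 33
tau = 9.15 min


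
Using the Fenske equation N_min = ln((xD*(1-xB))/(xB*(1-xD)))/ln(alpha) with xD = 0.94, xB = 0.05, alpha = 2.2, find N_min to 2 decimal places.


N_min = ln((xD*(1-xB))/(xB*(1-xD))) / ln(alpha)
Numerator inside ln: 0.893 / 0.003 = 297.666667
ln(297.666667) = 5.695974
ln(alpha) = ln(2.2) = 0.788457
N_min = 5.695974 / 0.788457 = 7.22


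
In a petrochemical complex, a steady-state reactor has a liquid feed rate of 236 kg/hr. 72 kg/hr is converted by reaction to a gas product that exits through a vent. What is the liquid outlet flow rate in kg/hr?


Steady-state mass balance on the main outlet: F_out = F_in - F_removed
F_out = 236 - 72
F_out = 164 kg/hr


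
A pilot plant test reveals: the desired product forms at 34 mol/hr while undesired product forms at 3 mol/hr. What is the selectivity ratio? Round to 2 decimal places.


S = desired product rate / undesired product rate
S = 34 / 3
S = 11.33


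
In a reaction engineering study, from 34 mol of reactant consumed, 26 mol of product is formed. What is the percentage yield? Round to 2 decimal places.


Yield = (moles product / moles consumed) * 100%
Yield = (26 / 34) * 100
Yield = 0.7647 * 100
Yield = 76.47%


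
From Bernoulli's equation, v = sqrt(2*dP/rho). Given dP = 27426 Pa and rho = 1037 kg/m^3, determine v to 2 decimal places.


v = sqrt(2*dP/rho)
v = sqrt(2*27426/1037)
v = sqrt(52.894889)
v = 7.27 m/s


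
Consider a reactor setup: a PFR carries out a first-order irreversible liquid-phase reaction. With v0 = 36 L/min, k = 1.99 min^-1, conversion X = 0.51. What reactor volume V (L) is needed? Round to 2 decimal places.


V = (v0/k) * ln(1/(1-X))
V = (36/1.99) * ln(1/(1-0.51))
V = 18.090452 * ln(2.040816)
V = 18.090452 * 0.71335
V = 12.90 L


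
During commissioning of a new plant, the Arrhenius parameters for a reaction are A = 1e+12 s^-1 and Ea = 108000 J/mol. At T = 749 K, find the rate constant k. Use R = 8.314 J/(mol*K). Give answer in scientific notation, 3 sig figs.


k = A * exp(-Ea/(R*T))
k = 1e+12 * exp(-108000 / (8.314 * 749))
k = 1e+12 * exp(-17.343307)
k = 2.94e+04


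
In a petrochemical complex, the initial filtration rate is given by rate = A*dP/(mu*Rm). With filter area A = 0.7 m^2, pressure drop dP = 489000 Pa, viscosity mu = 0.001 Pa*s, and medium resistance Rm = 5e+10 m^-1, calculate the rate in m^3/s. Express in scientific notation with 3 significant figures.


rate = A * dP / (mu * Rm)
rate = 0.7 * 489000 / (0.001 * 5e+10)
rate = 342300.0 / 5.000e+07
rate = 6.85e-03 m^3/s


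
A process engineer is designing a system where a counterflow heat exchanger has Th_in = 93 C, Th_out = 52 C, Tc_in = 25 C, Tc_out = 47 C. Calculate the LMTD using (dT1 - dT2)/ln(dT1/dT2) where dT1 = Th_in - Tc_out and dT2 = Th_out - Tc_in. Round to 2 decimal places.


dT1 = Th_in - Tc_out = 93 - 47 = 46
dT2 = Th_out - Tc_in = 52 - 25 = 27
LMTD = (dT1 - dT2) / ln(dT1/dT2)
LMTD = (46 - 27) / ln(46/27)
LMTD = 35.66 K


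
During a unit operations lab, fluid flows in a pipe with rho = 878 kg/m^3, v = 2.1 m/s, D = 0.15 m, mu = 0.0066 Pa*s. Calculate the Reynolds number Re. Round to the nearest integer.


Re = rho * v * D / mu
Re = 878 * 2.1 * 0.15 / 0.0066
Re = 276.57 / 0.0066
Re = 41905


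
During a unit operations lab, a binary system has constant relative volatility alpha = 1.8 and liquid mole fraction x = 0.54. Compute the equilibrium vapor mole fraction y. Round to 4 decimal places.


y = alpha*x / (1 + (alpha-1)*x)
y = 1.8*0.54 / (1 + (1.8-1)*0.54)
y = 0.972 / (1 + 0.432)
y = 0.972 / 1.432
y = 0.6788


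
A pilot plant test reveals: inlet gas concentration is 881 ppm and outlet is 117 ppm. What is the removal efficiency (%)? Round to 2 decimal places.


Efficiency = (G_in - G_out) / G_in * 100%
Efficiency = (881 - 117) / 881 * 100
Efficiency = 764 / 881 * 100
Efficiency = 86.72%


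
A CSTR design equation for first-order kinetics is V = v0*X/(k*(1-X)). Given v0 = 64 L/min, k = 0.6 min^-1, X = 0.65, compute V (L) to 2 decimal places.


V = v0 * X / (k * (1 - X))
V = 64 * 0.65 / (0.6 * (1 - 0.65))
V = 41.6 / (0.6 * 0.35)
V = 41.6 / 0.21
V = 198.10 L


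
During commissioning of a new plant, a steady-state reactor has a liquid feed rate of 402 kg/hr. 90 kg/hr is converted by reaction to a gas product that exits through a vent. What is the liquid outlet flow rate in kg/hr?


Steady-state mass balance on the main outlet: F_out = F_in - F_removed
F_out = 402 - 90
F_out = 312 kg/hr


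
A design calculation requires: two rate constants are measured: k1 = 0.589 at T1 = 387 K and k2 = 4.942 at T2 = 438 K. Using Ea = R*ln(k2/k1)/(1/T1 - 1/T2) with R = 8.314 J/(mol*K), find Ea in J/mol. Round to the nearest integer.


Ea = R * ln(k2/k1) / (1/T1 - 1/T2)
ln(k2/k1) = ln(4.942/0.589) = 2.1270992
1/T1 - 1/T2 = 1/387 - 1/438 = 0.000300874305
Ea = 8.314 * 2.1270992 / 0.000300874305
Ea = 58778 J/mol


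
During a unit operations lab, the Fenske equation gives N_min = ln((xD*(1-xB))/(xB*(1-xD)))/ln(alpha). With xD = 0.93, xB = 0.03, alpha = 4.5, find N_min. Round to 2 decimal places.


N_min = ln((xD*(1-xB))/(xB*(1-xD))) / ln(alpha)
Numerator inside ln: 0.9021 / 0.0021 = 429.571429
ln(429.571429) = 6.062788
ln(alpha) = ln(4.5) = 1.504077
N_min = 6.062788 / 1.504077 = 4.03


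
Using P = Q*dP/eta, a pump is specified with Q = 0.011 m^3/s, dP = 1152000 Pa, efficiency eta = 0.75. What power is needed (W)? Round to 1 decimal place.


P = Q * dP / eta
P = 0.011 * 1152000 / 0.75
P = 12672.0 / 0.75
P = 16896.0 W


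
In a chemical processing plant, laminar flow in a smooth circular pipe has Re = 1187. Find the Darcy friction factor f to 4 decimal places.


f = 64 / Re
f = 64 / 1187
f = 0.0539


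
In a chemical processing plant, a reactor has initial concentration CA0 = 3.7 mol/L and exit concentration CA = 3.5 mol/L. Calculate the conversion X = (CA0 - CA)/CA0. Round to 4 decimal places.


X = (CA0 - CA) / CA0
X = (3.7 - 3.5) / 3.7
X = 0.2 / 3.7
X = 0.0541


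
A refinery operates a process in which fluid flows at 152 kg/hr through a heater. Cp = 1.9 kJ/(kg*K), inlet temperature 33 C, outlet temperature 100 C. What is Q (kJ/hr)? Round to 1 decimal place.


Q = m_dot * Cp * (T2 - T1)
Q = 152 * 1.9 * (100 - 33)
Q = 152 * 1.9 * 67
Q = 19349.6 kJ/hr


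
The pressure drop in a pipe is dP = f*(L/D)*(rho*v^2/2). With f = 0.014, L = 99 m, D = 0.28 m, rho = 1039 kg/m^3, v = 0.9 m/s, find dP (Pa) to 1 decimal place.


dP = f * (L/D) * (rho*v^2/2)
dP = 0.014 * (99/0.28) * (1039*0.9^2/2)
L/D = 353.57142857
rho*v^2/2 = 1039*0.81/2 = 420.795
dP = 0.014 * 353.57142857 * 420.795
dP = 2082.9 Pa


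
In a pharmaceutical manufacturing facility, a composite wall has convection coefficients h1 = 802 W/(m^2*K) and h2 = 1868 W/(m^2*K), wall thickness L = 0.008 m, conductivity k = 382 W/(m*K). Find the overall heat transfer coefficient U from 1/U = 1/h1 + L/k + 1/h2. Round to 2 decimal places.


1/U = 1/h1 + L/k + 1/h2
1/U = 1/802 + 0.008/382 + 1/1868
1/U = 0.0012468828 + 2.09424e-05 + 0.0005353319
1/U = 0.0018031571
U = 554.58 W/(m^2*K)


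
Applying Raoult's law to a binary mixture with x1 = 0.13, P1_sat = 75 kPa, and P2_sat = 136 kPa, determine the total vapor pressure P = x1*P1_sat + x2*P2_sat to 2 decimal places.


P = x1*P1_sat + x2*P2_sat
x2 = 1 - x1 = 1 - 0.13 = 0.87
P = 0.13*75 + 0.87*136
P = 9.75 + 118.32
P = 128.07 kPa


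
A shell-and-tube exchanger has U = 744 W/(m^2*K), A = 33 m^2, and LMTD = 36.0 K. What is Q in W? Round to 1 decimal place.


Q = U * A * LMTD
Q = 744 * 33 * 36.0
Q = 883872.0 W


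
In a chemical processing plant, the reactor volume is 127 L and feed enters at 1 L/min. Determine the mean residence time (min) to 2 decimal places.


tau = V / v0
tau = 127 / 1
tau = 127.00 min


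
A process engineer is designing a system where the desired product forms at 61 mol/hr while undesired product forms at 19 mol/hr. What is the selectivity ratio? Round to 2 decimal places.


S = desired product rate / undesired product rate
S = 61 / 19
S = 3.21


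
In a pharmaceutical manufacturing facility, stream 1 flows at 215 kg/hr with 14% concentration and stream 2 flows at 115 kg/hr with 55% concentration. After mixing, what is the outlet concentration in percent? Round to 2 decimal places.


Mass balance on solute: F1*x1 + F2*x2 = F3*x3
F3 = F1 + F2 = 215 + 115 = 330 kg/hr
x3 = (F1*x1 + F2*x2)/F3
x3 = (215*0.14 + 115*0.55) / 330
x3 = 28.29%


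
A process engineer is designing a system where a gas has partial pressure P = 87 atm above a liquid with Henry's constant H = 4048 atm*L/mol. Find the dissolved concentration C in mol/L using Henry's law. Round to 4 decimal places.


C = P / H
C = 87 / 4048
C = 0.0215 mol/L


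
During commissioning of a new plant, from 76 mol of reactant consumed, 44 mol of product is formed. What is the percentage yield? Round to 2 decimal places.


Yield = (moles product / moles consumed) * 100%
Yield = (44 / 76) * 100
Yield = 0.5789 * 100
Yield = 57.89%


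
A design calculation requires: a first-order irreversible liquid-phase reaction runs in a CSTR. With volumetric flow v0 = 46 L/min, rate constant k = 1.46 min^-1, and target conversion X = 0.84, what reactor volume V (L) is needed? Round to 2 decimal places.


V = v0 * X / (k * (1 - X))
V = 46 * 0.84 / (1.46 * (1 - 0.84))
V = 38.64 / (1.46 * 0.16)
V = 38.64 / 0.2336
V = 165.41 L


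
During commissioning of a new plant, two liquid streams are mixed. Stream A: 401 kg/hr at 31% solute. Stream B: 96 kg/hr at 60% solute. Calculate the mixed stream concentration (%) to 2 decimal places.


Mass balance on solute: F1*x1 + F2*x2 = F3*x3
F3 = F1 + F2 = 401 + 96 = 497 kg/hr
x3 = (F1*x1 + F2*x2)/F3
x3 = (401*0.31 + 96*0.6) / 497
x3 = 36.60%


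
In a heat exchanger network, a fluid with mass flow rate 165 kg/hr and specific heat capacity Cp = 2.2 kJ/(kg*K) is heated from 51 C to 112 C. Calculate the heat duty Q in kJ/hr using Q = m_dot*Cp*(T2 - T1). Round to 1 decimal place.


Q = m_dot * Cp * (T2 - T1)
Q = 165 * 2.2 * (112 - 51)
Q = 165 * 2.2 * 61
Q = 22143.0 kJ/hr


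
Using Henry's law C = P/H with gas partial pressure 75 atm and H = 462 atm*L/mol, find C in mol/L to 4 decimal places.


C = P / H
C = 75 / 462
C = 0.1623 mol/L


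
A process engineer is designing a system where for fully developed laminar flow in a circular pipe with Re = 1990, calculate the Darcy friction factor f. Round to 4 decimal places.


f = 64 / Re
f = 64 / 1990
f = 0.0322


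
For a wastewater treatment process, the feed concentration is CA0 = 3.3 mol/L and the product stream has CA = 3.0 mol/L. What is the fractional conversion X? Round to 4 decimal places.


X = (CA0 - CA) / CA0
X = (3.3 - 3.0) / 3.3
X = 0.3 / 3.3
X = 0.0909


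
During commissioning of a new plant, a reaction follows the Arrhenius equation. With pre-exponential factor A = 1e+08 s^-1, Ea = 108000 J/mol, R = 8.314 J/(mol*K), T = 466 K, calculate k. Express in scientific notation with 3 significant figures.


k = A * exp(-Ea/(R*T))
k = 1e+08 * exp(-108000 / (8.314 * 466))
k = 1e+08 * exp(-27.875831)
k = 7.83e-05


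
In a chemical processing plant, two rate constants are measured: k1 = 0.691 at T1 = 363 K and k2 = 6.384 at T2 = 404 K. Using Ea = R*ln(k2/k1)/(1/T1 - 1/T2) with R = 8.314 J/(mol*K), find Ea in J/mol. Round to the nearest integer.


Ea = R * ln(k2/k1) / (1/T1 - 1/T2)
ln(k2/k1) = ln(6.384/0.691) = 2.2234103
1/T1 - 1/T2 = 1/363 - 1/404 = 0.000279573412
Ea = 8.314 * 2.2234103 / 0.000279573412
Ea = 66120 J/mol


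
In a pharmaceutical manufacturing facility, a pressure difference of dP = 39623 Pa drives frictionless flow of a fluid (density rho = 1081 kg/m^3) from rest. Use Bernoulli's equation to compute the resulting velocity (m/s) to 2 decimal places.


v = sqrt(2*dP/rho)
v = sqrt(2*39623/1081)
v = sqrt(73.308048)
v = 8.56 m/s


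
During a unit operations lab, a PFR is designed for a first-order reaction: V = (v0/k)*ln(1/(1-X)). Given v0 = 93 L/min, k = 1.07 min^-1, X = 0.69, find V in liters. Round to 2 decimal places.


V = (v0/k) * ln(1/(1-X))
V = (93/1.07) * ln(1/(1-0.69))
V = 86.915888 * ln(3.225806)
V = 86.915888 * 1.171183
V = 101.79 L


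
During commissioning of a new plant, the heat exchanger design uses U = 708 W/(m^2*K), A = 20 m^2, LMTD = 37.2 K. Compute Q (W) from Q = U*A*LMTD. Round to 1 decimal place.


Q = U * A * LMTD
Q = 708 * 20 * 37.2
Q = 526752.0 W


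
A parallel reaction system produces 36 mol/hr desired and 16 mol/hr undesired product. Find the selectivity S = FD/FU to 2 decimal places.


S = desired product rate / undesired product rate
S = 36 / 16
S = 2.25


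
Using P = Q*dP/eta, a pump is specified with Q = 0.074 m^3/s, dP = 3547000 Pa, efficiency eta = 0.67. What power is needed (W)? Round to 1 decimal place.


P = Q * dP / eta
P = 0.074 * 3547000 / 0.67
P = 262478.0 / 0.67
P = 391758.2 W


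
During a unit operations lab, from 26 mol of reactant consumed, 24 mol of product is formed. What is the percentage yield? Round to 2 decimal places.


Yield = (moles product / moles consumed) * 100%
Yield = (24 / 26) * 100
Yield = 0.9231 * 100
Yield = 92.31%


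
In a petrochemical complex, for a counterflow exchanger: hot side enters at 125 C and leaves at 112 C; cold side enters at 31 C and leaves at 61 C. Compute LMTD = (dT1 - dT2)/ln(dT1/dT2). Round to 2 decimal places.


dT1 = Th_in - Tc_out = 125 - 61 = 64
dT2 = Th_out - Tc_in = 112 - 31 = 81
LMTD = (dT1 - dT2) / ln(dT1/dT2)
LMTD = (64 - 81) / ln(64/81)
LMTD = 72.17 K


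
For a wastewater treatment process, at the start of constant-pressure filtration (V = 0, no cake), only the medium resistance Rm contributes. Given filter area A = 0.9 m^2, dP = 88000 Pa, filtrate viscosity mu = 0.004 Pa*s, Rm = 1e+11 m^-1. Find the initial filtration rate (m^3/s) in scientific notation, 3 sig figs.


rate = A * dP / (mu * Rm)
rate = 0.9 * 88000 / (0.004 * 1e+11)
rate = 79200.0 / 4.000e+08
rate = 1.98e-04 m^3/s


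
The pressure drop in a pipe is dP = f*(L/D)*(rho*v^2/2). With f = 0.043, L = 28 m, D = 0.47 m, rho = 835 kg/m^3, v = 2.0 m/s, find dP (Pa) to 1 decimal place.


dP = f * (L/D) * (rho*v^2/2)
dP = 0.043 * (28/0.47) * (835*2.0^2/2)
L/D = 59.57446809
rho*v^2/2 = 835*4.0/2 = 1670.0
dP = 0.043 * 59.57446809 * 1670.0
dP = 4278.0 Pa


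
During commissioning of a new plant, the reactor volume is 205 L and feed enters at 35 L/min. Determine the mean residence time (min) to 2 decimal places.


tau = V / v0
tau = 205 / 35
tau = 5.86 min


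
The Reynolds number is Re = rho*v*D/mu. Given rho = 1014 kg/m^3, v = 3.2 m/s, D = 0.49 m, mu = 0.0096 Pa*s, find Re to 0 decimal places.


Re = rho * v * D / mu
Re = 1014 * 3.2 * 0.49 / 0.0096
Re = 1589.952 / 0.0096
Re = 165620


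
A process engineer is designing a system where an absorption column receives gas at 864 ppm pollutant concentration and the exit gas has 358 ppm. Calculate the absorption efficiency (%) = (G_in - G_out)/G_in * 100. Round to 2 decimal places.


Efficiency = (G_in - G_out) / G_in * 100%
Efficiency = (864 - 358) / 864 * 100
Efficiency = 506 / 864 * 100
Efficiency = 58.56%


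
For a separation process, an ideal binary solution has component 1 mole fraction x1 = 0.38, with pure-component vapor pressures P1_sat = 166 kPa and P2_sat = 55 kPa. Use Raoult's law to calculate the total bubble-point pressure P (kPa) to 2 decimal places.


P = x1*P1_sat + x2*P2_sat
x2 = 1 - x1 = 1 - 0.38 = 0.62
P = 0.38*166 + 0.62*55
P = 63.08 + 34.1
P = 97.18 kPa


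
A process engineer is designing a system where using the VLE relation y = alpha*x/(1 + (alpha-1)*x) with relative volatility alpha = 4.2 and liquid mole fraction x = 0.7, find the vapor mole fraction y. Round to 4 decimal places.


y = alpha*x / (1 + (alpha-1)*x)
y = 4.2*0.7 / (1 + (4.2-1)*0.7)
y = 2.94 / (1 + 2.24)
y = 2.94 / 3.24
y = 0.9074


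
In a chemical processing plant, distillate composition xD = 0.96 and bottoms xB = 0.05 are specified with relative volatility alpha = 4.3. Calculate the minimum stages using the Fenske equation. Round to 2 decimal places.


N_min = ln((xD*(1-xB))/(xB*(1-xD))) / ln(alpha)
Numerator inside ln: 0.912 / 0.002 = 456.0
ln(456.0) = 6.122493
ln(alpha) = ln(4.3) = 1.458615
N_min = 6.122493 / 1.458615 = 4.20


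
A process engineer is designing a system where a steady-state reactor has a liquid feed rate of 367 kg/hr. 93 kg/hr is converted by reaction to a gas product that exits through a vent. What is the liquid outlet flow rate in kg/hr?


Steady-state mass balance on the main outlet: F_out = F_in - F_removed
F_out = 367 - 93
F_out = 274 kg/hr


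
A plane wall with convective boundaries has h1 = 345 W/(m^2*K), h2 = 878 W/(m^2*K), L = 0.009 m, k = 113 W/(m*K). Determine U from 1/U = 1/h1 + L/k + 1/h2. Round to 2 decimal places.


1/U = 1/h1 + L/k + 1/h2
1/U = 1/345 + 0.009/113 + 1/878
1/U = 0.0028985507 + 7.9646e-05 + 0.0011389522
1/U = 0.0041171489
U = 242.89 W/(m^2*K)


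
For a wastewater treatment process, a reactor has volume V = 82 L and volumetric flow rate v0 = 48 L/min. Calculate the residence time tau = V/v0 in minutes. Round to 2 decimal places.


tau = V / v0
tau = 82 / 48
tau = 1.71 min


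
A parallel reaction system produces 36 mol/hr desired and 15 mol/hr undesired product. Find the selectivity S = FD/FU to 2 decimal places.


S = desired product rate / undesired product rate
S = 36 / 15
S = 2.40


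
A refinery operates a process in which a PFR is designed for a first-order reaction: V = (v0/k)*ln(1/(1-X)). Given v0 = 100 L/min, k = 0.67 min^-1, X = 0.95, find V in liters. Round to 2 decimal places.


V = (v0/k) * ln(1/(1-X))
V = (100/0.67) * ln(1/(1-0.95))
V = 149.253731 * ln(20.0)
V = 149.253731 * 2.995732
V = 447.12 L


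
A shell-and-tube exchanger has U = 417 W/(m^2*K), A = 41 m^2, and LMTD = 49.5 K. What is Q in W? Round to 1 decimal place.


Q = U * A * LMTD
Q = 417 * 41 * 49.5
Q = 846301.5 W


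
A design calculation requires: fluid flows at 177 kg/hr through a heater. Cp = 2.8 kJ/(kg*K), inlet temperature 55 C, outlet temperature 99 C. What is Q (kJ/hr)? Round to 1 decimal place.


Q = m_dot * Cp * (T2 - T1)
Q = 177 * 2.8 * (99 - 55)
Q = 177 * 2.8 * 44
Q = 21806.4 kJ/hr


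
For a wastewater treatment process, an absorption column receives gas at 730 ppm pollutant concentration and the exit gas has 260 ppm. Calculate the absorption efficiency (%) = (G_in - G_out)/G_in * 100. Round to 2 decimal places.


Efficiency = (G_in - G_out) / G_in * 100%
Efficiency = (730 - 260) / 730 * 100
Efficiency = 470 / 730 * 100
Efficiency = 64.38%


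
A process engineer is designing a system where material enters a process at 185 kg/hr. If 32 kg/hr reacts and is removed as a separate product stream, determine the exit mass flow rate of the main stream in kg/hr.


Steady-state mass balance on the main outlet: F_out = F_in - F_removed
F_out = 185 - 32
F_out = 153 kg/hr


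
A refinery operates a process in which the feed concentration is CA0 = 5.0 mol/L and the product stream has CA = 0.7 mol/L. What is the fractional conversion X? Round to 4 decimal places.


X = (CA0 - CA) / CA0
X = (5.0 - 0.7) / 5.0
X = 4.3 / 5.0
X = 0.8600


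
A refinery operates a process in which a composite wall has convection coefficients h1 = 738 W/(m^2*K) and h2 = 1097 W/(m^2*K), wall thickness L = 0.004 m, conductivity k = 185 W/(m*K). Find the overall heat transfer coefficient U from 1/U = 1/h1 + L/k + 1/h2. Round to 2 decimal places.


1/U = 1/h1 + L/k + 1/h2
1/U = 1/738 + 0.004/185 + 1/1097
1/U = 0.0013550136 + 2.16216e-05 + 0.000911577
1/U = 0.0022882122
U = 437.02 W/(m^2*K)


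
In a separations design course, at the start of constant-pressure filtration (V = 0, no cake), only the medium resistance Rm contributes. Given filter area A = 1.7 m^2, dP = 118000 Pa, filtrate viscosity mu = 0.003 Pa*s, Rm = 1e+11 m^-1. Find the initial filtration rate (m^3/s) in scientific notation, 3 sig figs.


rate = A * dP / (mu * Rm)
rate = 1.7 * 118000 / (0.003 * 1e+11)
rate = 200600.0 / 3.000e+08
rate = 6.69e-04 m^3/s


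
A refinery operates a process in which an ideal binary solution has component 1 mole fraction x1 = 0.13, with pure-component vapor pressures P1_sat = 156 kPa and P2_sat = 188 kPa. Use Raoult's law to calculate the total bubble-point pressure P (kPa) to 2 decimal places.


P = x1*P1_sat + x2*P2_sat
x2 = 1 - x1 = 1 - 0.13 = 0.87
P = 0.13*156 + 0.87*188
P = 20.28 + 163.56
P = 183.84 kPa
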